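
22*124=2728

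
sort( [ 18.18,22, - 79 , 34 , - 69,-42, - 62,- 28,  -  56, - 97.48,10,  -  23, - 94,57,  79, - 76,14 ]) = [  -  97.48,-94,-79, - 76, - 69, - 62, - 56, - 42,-28, - 23, 10,14, 18.18,22, 34,57,79]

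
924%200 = 124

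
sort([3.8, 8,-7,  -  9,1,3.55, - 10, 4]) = [-10,-9, - 7,1, 3.55, 3.8 , 4, 8]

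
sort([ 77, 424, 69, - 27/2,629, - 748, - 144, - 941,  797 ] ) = [ - 941, - 748,- 144 , - 27/2,69, 77, 424, 629, 797] 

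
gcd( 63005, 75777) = 1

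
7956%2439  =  639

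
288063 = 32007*9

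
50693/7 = 7241 + 6/7 = 7241.86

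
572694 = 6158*93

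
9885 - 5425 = 4460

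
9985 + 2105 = 12090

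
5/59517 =5/59517 = 0.00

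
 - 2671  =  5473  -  8144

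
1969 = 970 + 999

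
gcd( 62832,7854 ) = 7854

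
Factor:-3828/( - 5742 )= 2^1*3^( - 1) = 2/3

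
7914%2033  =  1815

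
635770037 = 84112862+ 551657175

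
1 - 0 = 1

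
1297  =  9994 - 8697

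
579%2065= 579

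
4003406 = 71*56386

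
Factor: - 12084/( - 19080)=2^( - 1 )* 3^( - 1 )*5^ ( - 1)*19^1 = 19/30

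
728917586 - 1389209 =727528377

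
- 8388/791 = - 11 + 313/791 = - 10.60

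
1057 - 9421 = - 8364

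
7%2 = 1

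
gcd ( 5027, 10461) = 11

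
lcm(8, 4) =8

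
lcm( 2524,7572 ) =7572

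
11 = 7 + 4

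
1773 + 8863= 10636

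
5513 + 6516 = 12029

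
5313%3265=2048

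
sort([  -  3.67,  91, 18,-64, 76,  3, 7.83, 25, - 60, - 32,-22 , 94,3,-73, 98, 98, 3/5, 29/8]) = [-73 ,-64,-60,-32,-22, - 3.67, 3/5, 3 , 3, 29/8, 7.83,18, 25,76, 91, 94,98,98 ] 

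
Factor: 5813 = 5813^1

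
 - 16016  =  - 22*728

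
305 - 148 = 157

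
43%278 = 43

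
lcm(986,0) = 0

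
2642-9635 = - 6993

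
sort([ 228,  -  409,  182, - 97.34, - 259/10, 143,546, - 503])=[ - 503,-409,-97.34 , - 259/10,143, 182,228 , 546] 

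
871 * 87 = 75777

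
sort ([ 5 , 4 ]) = [ 4,5 ] 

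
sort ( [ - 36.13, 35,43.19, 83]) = [ - 36.13,35,  43.19,83 ]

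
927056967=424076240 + 502980727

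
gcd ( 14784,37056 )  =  192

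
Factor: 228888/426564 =2^1 * 11^1*41^(-1)=22/41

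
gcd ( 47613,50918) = 1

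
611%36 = 35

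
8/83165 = 8/83165   =  0.00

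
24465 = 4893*5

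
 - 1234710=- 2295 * 538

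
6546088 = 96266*68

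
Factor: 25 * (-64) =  - 2^6*5^2 =-  1600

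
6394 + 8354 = 14748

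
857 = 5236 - 4379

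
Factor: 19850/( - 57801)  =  - 2^1*3^ ( - 1 ) * 5^2 *397^1 * 19267^( - 1)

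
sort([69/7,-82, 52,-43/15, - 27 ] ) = [ - 82,-27,-43/15, 69/7,52 ]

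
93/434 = 3/14=   0.21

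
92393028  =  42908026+49485002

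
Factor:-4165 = -5^1*7^2 * 17^1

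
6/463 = 6/463 = 0.01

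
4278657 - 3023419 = 1255238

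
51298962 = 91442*561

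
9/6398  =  9/6398=0.00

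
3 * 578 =1734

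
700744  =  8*87593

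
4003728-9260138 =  - 5256410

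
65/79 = 65/79 = 0.82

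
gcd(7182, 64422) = 54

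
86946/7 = 86946/7 =12420.86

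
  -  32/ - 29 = 32/29 = 1.10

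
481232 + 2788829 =3270061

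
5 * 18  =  90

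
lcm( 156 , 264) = 3432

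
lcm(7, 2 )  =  14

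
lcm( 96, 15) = 480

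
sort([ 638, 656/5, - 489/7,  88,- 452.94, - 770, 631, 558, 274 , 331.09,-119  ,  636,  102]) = [ - 770,-452.94,-119, - 489/7,88, 102, 656/5,  274,  331.09, 558,  631, 636,638]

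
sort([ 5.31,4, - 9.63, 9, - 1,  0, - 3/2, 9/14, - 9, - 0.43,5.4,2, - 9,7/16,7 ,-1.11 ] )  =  [ - 9.63, - 9, - 9, - 3/2, - 1.11, - 1,-0.43, 0,7/16, 9/14,2,4  ,  5.31,5.4, 7,9]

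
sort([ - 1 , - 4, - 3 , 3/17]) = [ - 4,-3,-1, 3/17]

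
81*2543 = 205983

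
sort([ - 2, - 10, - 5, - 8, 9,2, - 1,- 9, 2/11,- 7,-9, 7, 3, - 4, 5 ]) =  [ - 10,  -  9, - 9, - 8,-7 ,-5,-4, - 2,-1,2/11,2,3,  5,7,9]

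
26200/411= 26200/411 = 63.75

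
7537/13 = 579 + 10/13 = 579.77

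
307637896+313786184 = 621424080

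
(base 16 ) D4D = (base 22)70h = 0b110101001101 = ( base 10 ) 3405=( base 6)23433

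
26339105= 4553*5785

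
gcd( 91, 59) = 1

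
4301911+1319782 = 5621693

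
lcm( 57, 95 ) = 285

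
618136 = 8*77267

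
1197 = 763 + 434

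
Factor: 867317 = 11^1*37^1*2131^1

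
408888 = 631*648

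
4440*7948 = 35289120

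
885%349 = 187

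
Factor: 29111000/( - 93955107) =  - 2^3*3^ ( - 1)*5^3 *17^( - 1)*43^1*677^1*1291^( -1)*1427^( - 1 )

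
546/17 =32 + 2/17 = 32.12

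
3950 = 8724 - 4774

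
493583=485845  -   - 7738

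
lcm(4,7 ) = 28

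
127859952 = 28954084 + 98905868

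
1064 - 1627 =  - 563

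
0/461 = 0  =  0.00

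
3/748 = 3/748 = 0.00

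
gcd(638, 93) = 1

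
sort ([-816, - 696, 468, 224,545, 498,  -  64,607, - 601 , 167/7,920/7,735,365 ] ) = [ - 816, - 696, - 601, - 64, 167/7,920/7,224,365,468,498,  545, 607,  735] 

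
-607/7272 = -1 + 6665/7272 = - 0.08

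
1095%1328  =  1095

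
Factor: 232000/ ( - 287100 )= - 2^4 * 3^(  -  2 )*5^1*11^(- 1 )= - 80/99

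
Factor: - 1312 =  - 2^5*41^1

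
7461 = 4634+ 2827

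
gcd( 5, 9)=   1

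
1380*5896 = 8136480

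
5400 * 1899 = 10254600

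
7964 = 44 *181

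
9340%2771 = 1027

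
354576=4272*83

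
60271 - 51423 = 8848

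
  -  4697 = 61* ( - 77 ) 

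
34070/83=34070/83 = 410.48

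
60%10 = 0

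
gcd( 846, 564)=282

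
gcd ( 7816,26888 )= 8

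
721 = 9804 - 9083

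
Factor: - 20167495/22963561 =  - 5^1*4033499^1*22963561^( - 1)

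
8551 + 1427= 9978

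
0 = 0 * 18662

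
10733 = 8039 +2694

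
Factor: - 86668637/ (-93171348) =2^ ( - 2)*  3^(-2 )*11^1*2588093^( - 1 )*7878967^1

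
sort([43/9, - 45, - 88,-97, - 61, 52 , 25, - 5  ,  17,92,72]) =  [ - 97, - 88,-61, - 45, - 5 , 43/9, 17, 25,  52,72 , 92]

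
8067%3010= 2047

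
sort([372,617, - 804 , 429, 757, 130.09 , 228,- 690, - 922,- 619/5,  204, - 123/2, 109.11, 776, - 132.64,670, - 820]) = [ - 922,  -  820,-804, - 690, - 132.64,-619/5, - 123/2, 109.11,130.09, 204, 228, 372,429 , 617,670 , 757, 776]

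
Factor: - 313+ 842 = 23^2 = 529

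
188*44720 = 8407360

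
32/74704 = 2/4669 = 0.00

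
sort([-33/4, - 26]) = [-26,-33/4]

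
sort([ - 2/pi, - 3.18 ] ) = [ - 3.18, -2/pi] 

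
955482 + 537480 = 1492962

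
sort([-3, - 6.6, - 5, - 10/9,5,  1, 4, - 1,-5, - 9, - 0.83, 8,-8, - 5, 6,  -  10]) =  [-10,-9,- 8,-6.6 ,  -  5,- 5, - 5, - 3, - 10/9, - 1, - 0.83, 1,4,5,6, 8]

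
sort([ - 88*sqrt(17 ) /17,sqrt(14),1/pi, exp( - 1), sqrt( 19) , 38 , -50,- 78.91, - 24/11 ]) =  [ - 78.91, - 50, - 88*sqrt( 17)/17, - 24/11,  1/pi,exp ( - 1),sqrt (14), sqrt( 19), 38]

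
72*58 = 4176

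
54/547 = 54/547 =0.10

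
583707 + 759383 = 1343090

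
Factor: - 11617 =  - 11617^1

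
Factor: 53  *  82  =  2^1* 41^1*53^1 = 4346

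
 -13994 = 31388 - 45382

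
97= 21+76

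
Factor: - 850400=  -  2^5*5^2  *  1063^1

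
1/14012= 1/14012 = 0.00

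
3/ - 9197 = -1 + 9194/9197 = -0.00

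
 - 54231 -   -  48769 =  - 5462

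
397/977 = 397/977 = 0.41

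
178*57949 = 10314922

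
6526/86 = 75 + 38/43  =  75.88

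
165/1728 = 55/576 = 0.10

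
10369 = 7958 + 2411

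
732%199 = 135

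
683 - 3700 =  - 3017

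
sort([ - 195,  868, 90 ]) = [ - 195,90, 868 ] 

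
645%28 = 1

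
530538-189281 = 341257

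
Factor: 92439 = 3^2* 10271^1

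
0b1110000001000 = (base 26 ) AG0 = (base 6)53120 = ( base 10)7176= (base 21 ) G5F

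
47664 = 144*331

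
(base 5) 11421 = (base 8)1535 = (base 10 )861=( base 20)231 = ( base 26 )173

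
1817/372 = 4 + 329/372 = 4.88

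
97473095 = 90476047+6997048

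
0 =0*( - 42454)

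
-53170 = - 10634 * 5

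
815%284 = 247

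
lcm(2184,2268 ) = 58968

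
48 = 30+18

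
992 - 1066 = -74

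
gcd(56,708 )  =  4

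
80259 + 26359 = 106618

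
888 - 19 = 869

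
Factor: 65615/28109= 5^1 * 11^1*1193^1*28109^( - 1 )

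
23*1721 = 39583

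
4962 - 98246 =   -  93284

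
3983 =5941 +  - 1958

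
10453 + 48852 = 59305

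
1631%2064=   1631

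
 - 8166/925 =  - 8166/925 = - 8.83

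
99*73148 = 7241652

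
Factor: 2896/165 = 2^4*3^(-1)*5^ ( - 1)*11^(-1) * 181^1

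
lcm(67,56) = 3752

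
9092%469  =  181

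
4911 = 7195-2284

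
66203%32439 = 1325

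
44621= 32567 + 12054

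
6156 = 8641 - 2485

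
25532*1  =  25532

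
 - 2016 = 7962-9978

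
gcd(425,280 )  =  5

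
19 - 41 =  - 22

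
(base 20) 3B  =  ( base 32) 27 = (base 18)3h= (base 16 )47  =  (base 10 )71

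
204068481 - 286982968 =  - 82914487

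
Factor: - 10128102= - 2^1*3^1*19^1*88843^1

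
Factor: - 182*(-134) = 2^2*7^1*13^1 * 67^1 = 24388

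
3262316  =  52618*62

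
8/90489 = 8/90489 = 0.00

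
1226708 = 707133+519575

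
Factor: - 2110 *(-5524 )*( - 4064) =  - 47368520960 = - 2^8*5^1 * 127^1 * 211^1*1381^1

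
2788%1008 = 772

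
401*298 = 119498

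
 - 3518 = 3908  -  7426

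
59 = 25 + 34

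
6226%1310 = 986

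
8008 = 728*11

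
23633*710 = 16779430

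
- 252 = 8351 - 8603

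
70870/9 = 7874 + 4/9 = 7874.44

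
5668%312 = 52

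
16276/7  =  16276/7 = 2325.14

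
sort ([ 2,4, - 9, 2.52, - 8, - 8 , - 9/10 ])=[ - 9, - 8  , - 8, - 9/10, 2 , 2.52,  4 ] 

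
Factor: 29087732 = 2^2 * 23^1*421^1*751^1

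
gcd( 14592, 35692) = 4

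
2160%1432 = 728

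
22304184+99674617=121978801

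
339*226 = 76614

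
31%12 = 7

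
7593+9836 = 17429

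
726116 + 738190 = 1464306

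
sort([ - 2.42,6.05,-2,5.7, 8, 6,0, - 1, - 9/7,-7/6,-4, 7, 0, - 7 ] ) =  [ - 7, - 4,- 2.42, - 2, - 9/7, -7/6, -1,0, 0,  5.7, 6,6.05,7, 8]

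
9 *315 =2835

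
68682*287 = 19711734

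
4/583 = 4/583 = 0.01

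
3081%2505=576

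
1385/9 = 153 + 8/9   =  153.89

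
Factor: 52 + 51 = 103 = 103^1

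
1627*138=224526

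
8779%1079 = 147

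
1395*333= 464535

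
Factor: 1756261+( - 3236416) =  - 3^1 * 5^1*101^1 * 977^1 = - 1480155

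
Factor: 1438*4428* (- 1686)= -10735544304=- 2^4 * 3^4*41^1*281^1 * 719^1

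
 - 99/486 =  -1+43/54 = - 0.20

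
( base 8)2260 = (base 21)2f3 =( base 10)1200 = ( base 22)2ac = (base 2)10010110000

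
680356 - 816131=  - 135775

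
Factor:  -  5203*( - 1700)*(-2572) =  - 22749597200 =- 2^4 * 5^2*11^2*17^1*43^1 * 643^1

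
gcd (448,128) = 64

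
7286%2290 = 416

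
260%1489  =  260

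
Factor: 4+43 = 47 = 47^1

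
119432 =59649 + 59783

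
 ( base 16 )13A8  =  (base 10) 5032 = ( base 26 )7BE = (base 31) 57a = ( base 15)1757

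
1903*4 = 7612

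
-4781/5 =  - 957 + 4/5 = - 956.20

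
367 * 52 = 19084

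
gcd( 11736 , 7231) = 1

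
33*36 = 1188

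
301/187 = 1 + 114/187=1.61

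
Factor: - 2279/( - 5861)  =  43^1*53^1*5861^ (- 1 )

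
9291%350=191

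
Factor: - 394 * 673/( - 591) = 2^1 *3^( - 1 )*673^1 = 1346/3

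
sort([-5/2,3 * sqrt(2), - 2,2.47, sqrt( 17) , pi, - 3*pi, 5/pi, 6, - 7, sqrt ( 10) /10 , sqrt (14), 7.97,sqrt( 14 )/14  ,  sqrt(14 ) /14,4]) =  [ - 3*pi, - 7,  -  5/2, - 2, sqrt(14) /14, sqrt( 14 )/14, sqrt(10) /10,5/pi,2.47,pi,sqrt(14),4, sqrt(17),3*sqrt(2) , 6, 7.97 ]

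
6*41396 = 248376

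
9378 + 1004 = 10382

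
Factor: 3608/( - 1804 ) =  - 2 =-2^1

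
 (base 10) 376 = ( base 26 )ec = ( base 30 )cg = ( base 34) B2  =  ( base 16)178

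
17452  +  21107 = 38559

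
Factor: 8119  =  23^1*353^1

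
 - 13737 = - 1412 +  - 12325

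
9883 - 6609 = 3274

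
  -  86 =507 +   -  593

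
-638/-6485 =638/6485 = 0.10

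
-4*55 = -220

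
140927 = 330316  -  189389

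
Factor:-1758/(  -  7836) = 293/1306= 2^(-1)*293^1*653^ ( - 1)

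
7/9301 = 7/9301 = 0.00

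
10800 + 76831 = 87631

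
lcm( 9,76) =684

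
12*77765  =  933180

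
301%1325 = 301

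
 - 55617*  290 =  - 16128930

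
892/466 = 446/233 = 1.91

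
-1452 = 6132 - 7584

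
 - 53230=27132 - 80362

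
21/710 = 21/710=0.03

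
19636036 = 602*32618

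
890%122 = 36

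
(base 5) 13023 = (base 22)221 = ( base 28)185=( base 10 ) 1013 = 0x3f5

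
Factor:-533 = -13^1  *41^1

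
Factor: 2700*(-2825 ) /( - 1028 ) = 3^3*5^4 * 113^1*257^( - 1) = 1906875/257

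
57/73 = 57/73= 0.78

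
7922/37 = 7922/37 = 214.11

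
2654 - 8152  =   - 5498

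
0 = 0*19542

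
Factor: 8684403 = 3^1 * 7^1*13^2 * 2447^1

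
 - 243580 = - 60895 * 4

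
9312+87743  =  97055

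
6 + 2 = 8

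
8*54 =432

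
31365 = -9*( - 3485)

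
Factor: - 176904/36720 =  - 2^( - 1)*3^2*5^( - 1 )*7^1 * 13^1 * 17^(- 1 ) = - 819/170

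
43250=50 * 865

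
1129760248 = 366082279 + 763677969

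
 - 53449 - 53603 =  - 107052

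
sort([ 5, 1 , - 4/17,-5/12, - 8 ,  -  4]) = [ - 8, - 4,-5/12, - 4/17,1,5]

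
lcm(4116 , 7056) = 49392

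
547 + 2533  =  3080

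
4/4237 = 4/4237 = 0.00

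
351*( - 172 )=-60372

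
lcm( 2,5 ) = 10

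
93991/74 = 93991/74  =  1270.15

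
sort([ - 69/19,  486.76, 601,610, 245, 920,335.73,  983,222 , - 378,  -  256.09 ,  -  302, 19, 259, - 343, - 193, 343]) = [ - 378, - 343, -302, - 256.09, - 193, - 69/19,  19, 222,  245, 259, 335.73, 343, 486.76, 601,610, 920, 983]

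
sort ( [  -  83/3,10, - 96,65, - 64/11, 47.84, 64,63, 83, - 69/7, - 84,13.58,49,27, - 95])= [ - 96, - 95, - 84, - 83/3, - 69/7,-64/11, 10, 13.58,  27,47.84,49  ,  63, 64,65,83]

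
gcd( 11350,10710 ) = 10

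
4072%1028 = 988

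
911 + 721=1632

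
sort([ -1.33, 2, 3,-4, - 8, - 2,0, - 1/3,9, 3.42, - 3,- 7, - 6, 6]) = [ - 8,  -  7,-6, - 4, -3, - 2,  -  1.33,- 1/3 , 0, 2,3  ,  3.42, 6 , 9 ]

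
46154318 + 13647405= 59801723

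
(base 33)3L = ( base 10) 120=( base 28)48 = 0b1111000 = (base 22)5a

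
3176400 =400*7941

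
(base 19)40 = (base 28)2K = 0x4c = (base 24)34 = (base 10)76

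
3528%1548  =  432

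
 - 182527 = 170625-353152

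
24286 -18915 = 5371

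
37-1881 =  -1844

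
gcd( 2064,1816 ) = 8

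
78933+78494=157427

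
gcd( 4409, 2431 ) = 1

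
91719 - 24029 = 67690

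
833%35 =28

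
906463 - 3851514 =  - 2945051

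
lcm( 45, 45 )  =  45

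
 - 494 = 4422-4916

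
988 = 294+694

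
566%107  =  31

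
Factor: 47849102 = 2^1*7^1*47^1*72719^1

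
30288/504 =1262/21 =60.10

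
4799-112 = 4687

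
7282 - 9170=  - 1888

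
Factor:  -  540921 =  - 3^1*180307^1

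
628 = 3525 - 2897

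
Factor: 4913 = 17^3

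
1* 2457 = 2457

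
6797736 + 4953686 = 11751422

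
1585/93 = 17 + 4/93= 17.04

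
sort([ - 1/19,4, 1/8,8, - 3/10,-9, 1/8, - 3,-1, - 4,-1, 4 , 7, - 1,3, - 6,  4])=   [ - 9,-6,- 4, - 3, - 1,-1, - 1,-3/10,- 1/19, 1/8,1/8,3,4,4,4 , 7, 8] 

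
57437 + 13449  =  70886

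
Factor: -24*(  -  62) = 2^4*3^1*31^1 = 1488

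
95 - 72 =23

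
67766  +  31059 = 98825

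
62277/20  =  62277/20  =  3113.85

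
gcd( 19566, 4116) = 6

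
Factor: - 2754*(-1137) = 3131298 = 2^1 * 3^5* 17^1 * 379^1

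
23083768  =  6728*3431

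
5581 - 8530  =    -  2949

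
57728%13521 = 3644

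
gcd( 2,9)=1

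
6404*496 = 3176384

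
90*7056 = 635040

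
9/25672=9/25672=0.00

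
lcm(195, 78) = 390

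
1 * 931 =931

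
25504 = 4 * 6376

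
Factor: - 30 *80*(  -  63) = 2^5 * 3^3 * 5^2 * 7^1 = 151200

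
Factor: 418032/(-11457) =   -  2^4*19^(  -  1 )*67^( - 1)  *2903^1 = - 46448/1273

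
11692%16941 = 11692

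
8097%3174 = 1749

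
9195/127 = 9195/127 = 72.40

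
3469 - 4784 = - 1315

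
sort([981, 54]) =[54,  981] 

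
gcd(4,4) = 4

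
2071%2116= 2071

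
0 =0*23329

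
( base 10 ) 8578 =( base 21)j9a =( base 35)703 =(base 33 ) 7SV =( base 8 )20602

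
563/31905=563/31905 = 0.02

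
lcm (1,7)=7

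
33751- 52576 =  - 18825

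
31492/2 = 15746= 15746.00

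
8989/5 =8989/5 = 1797.80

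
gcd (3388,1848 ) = 308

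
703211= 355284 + 347927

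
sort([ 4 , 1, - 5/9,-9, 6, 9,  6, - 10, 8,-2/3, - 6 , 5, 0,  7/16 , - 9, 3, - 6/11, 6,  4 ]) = [ - 10,-9, - 9 , - 6, - 2/3, - 5/9, - 6/11,0,7/16 , 1, 3, 4, 4, 5,6,6,6, 8,9 ]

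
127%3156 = 127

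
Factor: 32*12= 2^7*3^1 = 384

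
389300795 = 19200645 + 370100150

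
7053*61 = 430233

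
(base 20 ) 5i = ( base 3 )11101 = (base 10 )118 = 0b1110110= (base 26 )4E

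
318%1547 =318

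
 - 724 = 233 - 957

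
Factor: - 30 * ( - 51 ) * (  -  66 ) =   -  100980=- 2^2*3^3 * 5^1*11^1 * 17^1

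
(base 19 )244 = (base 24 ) 19a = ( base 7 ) 2224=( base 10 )802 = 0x322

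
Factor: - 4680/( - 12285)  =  2^3*3^(-1) * 7^(  -  1)=8/21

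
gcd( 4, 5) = 1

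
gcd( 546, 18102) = 42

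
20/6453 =20/6453 = 0.00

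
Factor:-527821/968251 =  - 7^1*75403^1*968251^( - 1 )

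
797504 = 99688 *8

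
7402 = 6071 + 1331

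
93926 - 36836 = 57090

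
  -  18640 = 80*( - 233 ) 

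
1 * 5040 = 5040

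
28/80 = 7/20 = 0.35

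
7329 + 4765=12094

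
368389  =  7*52627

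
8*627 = 5016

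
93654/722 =129 + 258/361=129.71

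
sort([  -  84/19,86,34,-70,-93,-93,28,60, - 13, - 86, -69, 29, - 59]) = [-93,- 93, - 86,  -  70,-69,-59,-13, - 84/19,28,29, 34,60,  86 ]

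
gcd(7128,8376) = 24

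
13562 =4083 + 9479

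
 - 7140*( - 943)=6733020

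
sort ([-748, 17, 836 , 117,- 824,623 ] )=[ - 824, - 748, 17,117, 623, 836] 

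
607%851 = 607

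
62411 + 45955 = 108366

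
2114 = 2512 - 398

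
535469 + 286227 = 821696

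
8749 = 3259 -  - 5490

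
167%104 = 63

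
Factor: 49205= 5^1*13^1*757^1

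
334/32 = 10 +7/16 = 10.44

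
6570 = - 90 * ( - 73)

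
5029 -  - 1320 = 6349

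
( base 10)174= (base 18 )9C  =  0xae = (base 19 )93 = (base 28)66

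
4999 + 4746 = 9745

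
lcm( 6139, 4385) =30695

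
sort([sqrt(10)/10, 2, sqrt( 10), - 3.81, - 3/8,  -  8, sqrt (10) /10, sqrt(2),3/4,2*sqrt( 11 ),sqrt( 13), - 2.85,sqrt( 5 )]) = [ - 8, - 3.81, - 2.85, - 3/8,  sqrt( 10 )/10, sqrt(10) /10, 3/4, sqrt( 2 ),2, sqrt(5 ), sqrt (10), sqrt (13), 2*sqrt( 11 )]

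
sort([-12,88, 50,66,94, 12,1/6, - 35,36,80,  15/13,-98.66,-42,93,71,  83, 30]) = [-98.66, - 42 ,-35, - 12, 1/6,  15/13,12, 30  ,  36,50 , 66,  71,80, 83, 88,  93 , 94 ] 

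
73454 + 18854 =92308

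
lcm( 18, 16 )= 144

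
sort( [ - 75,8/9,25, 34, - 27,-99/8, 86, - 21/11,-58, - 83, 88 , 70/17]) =[- 83,-75, - 58, - 27, - 99/8, - 21/11,  8/9,  70/17,25,  34, 86, 88 ]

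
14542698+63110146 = 77652844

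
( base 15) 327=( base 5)10322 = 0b1011001000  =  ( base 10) 712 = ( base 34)kw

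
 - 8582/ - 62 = 4291/31=138.42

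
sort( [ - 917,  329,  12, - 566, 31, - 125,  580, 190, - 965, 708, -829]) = [ - 965, - 917, - 829, - 566,-125,12,31, 190, 329, 580,708]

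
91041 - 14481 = 76560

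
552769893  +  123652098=676421991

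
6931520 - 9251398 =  - 2319878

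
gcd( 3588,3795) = 69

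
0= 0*37656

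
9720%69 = 60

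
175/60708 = 175/60708=0.00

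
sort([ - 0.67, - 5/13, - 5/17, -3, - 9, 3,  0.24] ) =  [ - 9, - 3, - 0.67, - 5/13 , - 5/17,0.24,3] 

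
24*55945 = 1342680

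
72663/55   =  72663/55= 1321.15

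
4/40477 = 4/40477 = 0.00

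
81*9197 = 744957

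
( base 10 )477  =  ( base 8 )735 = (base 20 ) 13h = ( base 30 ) FR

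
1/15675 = 1/15675 = 0.00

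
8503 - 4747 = 3756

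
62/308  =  31/154 = 0.20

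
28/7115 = 28/7115 = 0.00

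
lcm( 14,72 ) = 504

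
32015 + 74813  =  106828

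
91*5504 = 500864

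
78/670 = 39/335 = 0.12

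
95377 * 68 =6485636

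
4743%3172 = 1571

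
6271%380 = 191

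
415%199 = 17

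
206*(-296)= -60976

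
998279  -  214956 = 783323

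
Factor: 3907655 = 5^1* 781531^1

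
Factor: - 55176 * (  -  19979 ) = 2^3 * 3^1 * 11^2*19^1* 19979^1 =1102361304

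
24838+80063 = 104901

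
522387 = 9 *58043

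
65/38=65/38 = 1.71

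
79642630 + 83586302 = 163228932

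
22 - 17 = 5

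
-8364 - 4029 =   -  12393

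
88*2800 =246400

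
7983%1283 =285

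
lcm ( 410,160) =6560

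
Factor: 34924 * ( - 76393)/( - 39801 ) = 2667949132/39801 = 2^2 * 3^( - 1 ) * 79^1*967^1*8731^1*13267^(-1)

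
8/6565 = 8/6565 = 0.00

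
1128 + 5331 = 6459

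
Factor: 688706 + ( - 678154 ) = 2^3*1319^1 = 10552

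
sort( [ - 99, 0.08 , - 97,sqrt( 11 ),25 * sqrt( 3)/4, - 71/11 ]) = [  -  99,-97, - 71/11, 0.08, sqrt(11 ),25*sqrt( 3) /4 ]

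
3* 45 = 135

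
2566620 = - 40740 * ( - 63 )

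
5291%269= 180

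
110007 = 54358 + 55649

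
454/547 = 454/547=0.83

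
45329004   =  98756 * 459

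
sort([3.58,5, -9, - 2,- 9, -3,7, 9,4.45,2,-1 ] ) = [-9, - 9 ,-3, - 2, - 1,2,3.58,4.45,5,7,9]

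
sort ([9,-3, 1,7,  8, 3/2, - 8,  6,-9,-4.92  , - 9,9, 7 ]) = [  -  9, - 9, - 8, - 4.92,  -  3 , 1, 3/2,  6,  7, 7, 8,9,9] 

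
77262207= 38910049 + 38352158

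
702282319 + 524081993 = 1226364312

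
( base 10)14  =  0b1110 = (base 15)E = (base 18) e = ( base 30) E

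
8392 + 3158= 11550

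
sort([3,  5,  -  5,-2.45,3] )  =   [- 5, - 2.45, 3 , 3, 5] 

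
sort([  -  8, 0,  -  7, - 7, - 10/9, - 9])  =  [ - 9,  -  8, - 7,-7, -10/9, 0 ]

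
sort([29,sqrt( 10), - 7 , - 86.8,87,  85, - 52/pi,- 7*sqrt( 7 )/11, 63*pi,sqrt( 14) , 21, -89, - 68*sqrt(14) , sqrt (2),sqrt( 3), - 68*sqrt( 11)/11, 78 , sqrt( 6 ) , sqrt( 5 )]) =[ - 68 *sqrt(14), - 89, - 86.8, - 68*sqrt (11 )/11, - 52/pi, - 7, - 7  *sqrt(7) /11,sqrt(2 ),sqrt(3 ) , sqrt( 5),sqrt(6),  sqrt( 10), sqrt (14),21 , 29 , 78,85,  87 , 63*pi] 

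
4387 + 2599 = 6986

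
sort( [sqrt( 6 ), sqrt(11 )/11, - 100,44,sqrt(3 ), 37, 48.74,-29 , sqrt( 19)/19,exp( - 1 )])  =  [- 100, - 29,sqrt(19)/19, sqrt(11 ) /11,exp(  -  1 ),sqrt(3), sqrt( 6 ),37 , 44,48.74]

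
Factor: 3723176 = 2^3*337^1*1381^1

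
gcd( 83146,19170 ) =2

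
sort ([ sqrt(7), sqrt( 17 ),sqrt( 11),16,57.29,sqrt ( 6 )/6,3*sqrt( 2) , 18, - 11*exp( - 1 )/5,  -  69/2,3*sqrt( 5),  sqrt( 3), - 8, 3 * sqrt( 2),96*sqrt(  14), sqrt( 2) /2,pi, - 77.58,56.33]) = [ - 77.58, - 69/2, - 8, - 11*exp( - 1 )/5,sqrt( 6) /6, sqrt( 2)/2,sqrt( 3),sqrt(7 ),pi,sqrt( 11),sqrt(17),3*sqrt( 2 ),3 * sqrt (2), 3*sqrt( 5 ), 16,18,56.33,57.29 , 96 * sqrt( 14 )]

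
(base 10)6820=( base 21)F9G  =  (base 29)835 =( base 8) 15244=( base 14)26b2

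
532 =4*133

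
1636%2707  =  1636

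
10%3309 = 10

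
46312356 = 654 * 70814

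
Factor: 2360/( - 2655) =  - 8/9 = - 2^3*3^( - 2 ) 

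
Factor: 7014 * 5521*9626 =372760054044=2^2*3^1*7^1*167^1*4813^1 * 5521^1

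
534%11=6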